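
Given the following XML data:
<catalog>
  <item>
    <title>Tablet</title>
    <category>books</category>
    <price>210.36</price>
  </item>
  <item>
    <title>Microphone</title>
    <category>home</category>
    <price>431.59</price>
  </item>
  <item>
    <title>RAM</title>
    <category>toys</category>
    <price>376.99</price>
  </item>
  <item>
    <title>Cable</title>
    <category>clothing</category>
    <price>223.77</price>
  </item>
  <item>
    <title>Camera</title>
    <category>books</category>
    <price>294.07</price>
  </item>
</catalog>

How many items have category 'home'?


Scanning <item> elements for <category>home</category>:
  Item 2: Microphone -> MATCH
Count: 1

ANSWER: 1


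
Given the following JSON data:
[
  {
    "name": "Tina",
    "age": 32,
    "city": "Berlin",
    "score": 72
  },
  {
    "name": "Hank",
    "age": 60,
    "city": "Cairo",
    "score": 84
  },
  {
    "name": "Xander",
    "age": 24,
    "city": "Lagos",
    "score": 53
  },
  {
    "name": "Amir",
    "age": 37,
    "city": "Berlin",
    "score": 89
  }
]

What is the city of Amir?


Looking up record where name = Amir
Record index: 3
Field 'city' = Berlin

ANSWER: Berlin


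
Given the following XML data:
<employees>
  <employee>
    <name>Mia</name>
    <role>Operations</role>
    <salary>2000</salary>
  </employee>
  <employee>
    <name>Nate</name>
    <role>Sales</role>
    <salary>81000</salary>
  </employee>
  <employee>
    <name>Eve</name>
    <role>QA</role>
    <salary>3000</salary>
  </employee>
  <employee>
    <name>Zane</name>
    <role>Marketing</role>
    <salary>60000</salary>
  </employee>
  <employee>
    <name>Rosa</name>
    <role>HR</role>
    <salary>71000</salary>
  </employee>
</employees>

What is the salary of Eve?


Searching for <employee> with <name>Eve</name>
Found at position 3
<salary>3000</salary>

ANSWER: 3000


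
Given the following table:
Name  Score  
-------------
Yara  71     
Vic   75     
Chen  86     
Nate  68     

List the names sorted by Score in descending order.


Sorting by Score (descending):
  Chen: 86
  Vic: 75
  Yara: 71
  Nate: 68


ANSWER: Chen, Vic, Yara, Nate


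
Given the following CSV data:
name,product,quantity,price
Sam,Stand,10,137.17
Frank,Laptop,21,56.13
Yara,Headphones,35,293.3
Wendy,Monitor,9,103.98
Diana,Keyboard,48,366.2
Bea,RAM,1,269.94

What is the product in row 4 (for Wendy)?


Row 4: Wendy
Column 'product' = Monitor

ANSWER: Monitor


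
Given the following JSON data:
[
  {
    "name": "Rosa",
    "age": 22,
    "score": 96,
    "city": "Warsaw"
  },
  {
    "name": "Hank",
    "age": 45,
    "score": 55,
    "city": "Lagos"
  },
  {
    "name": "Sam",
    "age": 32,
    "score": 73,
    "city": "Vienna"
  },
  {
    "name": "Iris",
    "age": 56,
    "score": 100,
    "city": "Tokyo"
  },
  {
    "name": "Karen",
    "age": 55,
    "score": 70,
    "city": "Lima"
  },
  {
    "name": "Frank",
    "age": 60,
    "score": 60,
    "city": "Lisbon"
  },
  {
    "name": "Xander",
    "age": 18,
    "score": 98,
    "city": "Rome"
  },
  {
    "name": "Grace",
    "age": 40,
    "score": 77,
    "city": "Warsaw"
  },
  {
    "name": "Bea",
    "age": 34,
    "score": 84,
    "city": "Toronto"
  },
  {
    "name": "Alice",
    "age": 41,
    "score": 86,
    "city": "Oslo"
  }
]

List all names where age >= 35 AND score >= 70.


Checking both conditions:
  Rosa (age=22, score=96) -> no
  Hank (age=45, score=55) -> no
  Sam (age=32, score=73) -> no
  Iris (age=56, score=100) -> YES
  Karen (age=55, score=70) -> YES
  Frank (age=60, score=60) -> no
  Xander (age=18, score=98) -> no
  Grace (age=40, score=77) -> YES
  Bea (age=34, score=84) -> no
  Alice (age=41, score=86) -> YES


ANSWER: Iris, Karen, Grace, Alice


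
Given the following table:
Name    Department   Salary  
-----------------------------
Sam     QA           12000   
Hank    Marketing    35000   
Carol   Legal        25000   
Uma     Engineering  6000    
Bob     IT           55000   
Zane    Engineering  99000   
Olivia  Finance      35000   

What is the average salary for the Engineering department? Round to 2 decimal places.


Engineering department members:
  Uma: 6000
  Zane: 99000
Sum = 105000
Count = 2
Average = 105000 / 2 = 52500.00

ANSWER: 52500.00


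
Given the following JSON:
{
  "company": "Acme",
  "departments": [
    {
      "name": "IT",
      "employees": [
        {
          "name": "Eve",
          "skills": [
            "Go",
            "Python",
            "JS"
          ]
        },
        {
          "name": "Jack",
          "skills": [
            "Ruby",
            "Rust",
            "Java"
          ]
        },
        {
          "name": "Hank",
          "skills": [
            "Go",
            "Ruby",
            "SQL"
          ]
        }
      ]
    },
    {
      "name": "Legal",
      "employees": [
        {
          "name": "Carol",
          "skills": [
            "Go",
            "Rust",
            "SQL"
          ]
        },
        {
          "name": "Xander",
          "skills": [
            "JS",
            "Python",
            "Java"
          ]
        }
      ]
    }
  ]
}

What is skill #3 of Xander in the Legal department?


Path: departments[1].employees[1].skills[2]
Value: Java

ANSWER: Java


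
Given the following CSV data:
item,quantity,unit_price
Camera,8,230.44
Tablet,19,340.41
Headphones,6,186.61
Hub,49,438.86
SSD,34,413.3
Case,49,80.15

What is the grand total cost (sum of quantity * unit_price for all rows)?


Computing row totals:
  Camera: 8 * 230.44 = 1843.52
  Tablet: 19 * 340.41 = 6467.79
  Headphones: 6 * 186.61 = 1119.66
  Hub: 49 * 438.86 = 21504.14
  SSD: 34 * 413.3 = 14052.2
  Case: 49 * 80.15 = 3927.35
Grand total = 1843.52 + 6467.79 + 1119.66 + 21504.14 + 14052.2 + 3927.35 = 48914.66

ANSWER: 48914.66


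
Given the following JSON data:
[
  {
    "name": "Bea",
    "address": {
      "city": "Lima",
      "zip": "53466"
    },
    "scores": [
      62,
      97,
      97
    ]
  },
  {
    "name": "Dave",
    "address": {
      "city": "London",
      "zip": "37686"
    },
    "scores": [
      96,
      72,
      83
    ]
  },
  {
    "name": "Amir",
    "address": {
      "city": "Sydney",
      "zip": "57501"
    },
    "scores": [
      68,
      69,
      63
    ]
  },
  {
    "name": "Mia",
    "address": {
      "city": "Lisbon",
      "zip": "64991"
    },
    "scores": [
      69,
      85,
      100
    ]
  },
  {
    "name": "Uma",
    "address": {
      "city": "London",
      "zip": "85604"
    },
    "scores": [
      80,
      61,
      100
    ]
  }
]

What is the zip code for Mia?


Path: records[3].address.zip
Value: 64991

ANSWER: 64991


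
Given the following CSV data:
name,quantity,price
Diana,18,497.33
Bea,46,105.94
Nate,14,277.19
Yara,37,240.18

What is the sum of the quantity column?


Values in 'quantity' column:
  Row 1: 18
  Row 2: 46
  Row 3: 14
  Row 4: 37
Sum = 18 + 46 + 14 + 37 = 115

ANSWER: 115


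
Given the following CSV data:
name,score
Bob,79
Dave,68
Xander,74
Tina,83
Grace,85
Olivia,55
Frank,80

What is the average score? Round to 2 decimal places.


Scores: 79, 68, 74, 83, 85, 55, 80
Sum = 524
Count = 7
Average = 524 / 7 = 74.86

ANSWER: 74.86


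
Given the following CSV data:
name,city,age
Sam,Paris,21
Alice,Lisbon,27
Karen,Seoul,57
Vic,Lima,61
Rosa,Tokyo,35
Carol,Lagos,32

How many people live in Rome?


Scanning city column for 'Rome':
Total matches: 0

ANSWER: 0


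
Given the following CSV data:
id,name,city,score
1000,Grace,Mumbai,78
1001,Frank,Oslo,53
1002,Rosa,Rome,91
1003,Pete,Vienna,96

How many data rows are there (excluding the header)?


Counting rows (excluding header):
Header: id,name,city,score
Data rows: 4

ANSWER: 4


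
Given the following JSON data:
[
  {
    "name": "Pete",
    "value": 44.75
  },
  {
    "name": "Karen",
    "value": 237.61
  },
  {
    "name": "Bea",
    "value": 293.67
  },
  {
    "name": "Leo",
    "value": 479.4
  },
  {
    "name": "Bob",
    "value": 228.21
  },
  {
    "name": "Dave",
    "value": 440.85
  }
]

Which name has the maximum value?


Comparing values:
  Pete: 44.75
  Karen: 237.61
  Bea: 293.67
  Leo: 479.4
  Bob: 228.21
  Dave: 440.85
Maximum: Leo (479.4)

ANSWER: Leo


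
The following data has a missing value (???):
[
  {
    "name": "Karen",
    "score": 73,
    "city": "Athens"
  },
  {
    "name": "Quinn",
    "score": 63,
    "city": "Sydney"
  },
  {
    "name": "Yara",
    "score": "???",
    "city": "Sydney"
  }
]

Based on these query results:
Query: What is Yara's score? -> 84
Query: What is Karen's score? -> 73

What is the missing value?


The missing value is Yara's score
From query: Yara's score = 84

ANSWER: 84


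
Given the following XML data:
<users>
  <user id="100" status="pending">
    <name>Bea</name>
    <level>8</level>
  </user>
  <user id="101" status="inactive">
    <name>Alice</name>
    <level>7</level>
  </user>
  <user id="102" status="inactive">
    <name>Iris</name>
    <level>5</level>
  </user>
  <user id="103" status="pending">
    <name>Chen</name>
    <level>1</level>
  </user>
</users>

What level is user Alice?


Finding user: Alice
<level>7</level>

ANSWER: 7


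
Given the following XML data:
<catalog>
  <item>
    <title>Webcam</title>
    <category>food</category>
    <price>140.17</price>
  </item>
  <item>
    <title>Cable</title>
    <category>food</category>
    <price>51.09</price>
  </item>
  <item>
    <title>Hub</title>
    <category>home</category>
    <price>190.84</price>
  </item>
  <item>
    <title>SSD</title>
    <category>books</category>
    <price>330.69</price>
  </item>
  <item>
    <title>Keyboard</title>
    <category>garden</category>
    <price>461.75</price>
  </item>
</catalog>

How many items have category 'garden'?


Scanning <item> elements for <category>garden</category>:
  Item 5: Keyboard -> MATCH
Count: 1

ANSWER: 1


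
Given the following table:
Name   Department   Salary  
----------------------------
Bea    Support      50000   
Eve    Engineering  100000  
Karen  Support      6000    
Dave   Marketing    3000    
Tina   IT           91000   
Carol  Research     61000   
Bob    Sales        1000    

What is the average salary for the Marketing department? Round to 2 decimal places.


Marketing department members:
  Dave: 3000
Sum = 3000
Count = 1
Average = 3000 / 1 = 3000.00

ANSWER: 3000.00


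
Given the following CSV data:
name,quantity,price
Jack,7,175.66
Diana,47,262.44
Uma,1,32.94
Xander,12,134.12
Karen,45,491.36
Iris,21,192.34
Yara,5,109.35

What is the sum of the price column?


Values in 'price' column:
  Row 1: 175.66
  Row 2: 262.44
  Row 3: 32.94
  Row 4: 134.12
  Row 5: 491.36
  Row 6: 192.34
  Row 7: 109.35
Sum = 175.66 + 262.44 + 32.94 + 134.12 + 491.36 + 192.34 + 109.35 = 1398.21

ANSWER: 1398.21


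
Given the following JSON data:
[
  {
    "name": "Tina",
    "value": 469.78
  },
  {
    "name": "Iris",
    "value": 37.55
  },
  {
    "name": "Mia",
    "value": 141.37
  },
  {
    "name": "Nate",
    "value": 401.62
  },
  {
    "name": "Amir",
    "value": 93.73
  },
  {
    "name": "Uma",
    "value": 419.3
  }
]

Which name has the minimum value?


Comparing values:
  Tina: 469.78
  Iris: 37.55
  Mia: 141.37
  Nate: 401.62
  Amir: 93.73
  Uma: 419.3
Minimum: Iris (37.55)

ANSWER: Iris


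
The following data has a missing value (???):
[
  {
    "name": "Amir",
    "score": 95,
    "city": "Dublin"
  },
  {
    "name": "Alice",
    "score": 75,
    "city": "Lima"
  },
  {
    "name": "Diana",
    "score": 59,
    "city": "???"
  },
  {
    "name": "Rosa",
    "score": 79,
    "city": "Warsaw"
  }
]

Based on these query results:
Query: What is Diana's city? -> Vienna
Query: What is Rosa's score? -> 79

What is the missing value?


The missing value is Diana's city
From query: Diana's city = Vienna

ANSWER: Vienna


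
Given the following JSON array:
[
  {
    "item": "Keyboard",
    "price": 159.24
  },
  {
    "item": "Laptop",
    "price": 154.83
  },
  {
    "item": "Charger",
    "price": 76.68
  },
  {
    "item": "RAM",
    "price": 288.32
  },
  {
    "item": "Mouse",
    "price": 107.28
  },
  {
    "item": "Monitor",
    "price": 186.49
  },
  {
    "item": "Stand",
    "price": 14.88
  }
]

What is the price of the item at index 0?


Array index 0 -> Keyboard
price = 159.24

ANSWER: 159.24


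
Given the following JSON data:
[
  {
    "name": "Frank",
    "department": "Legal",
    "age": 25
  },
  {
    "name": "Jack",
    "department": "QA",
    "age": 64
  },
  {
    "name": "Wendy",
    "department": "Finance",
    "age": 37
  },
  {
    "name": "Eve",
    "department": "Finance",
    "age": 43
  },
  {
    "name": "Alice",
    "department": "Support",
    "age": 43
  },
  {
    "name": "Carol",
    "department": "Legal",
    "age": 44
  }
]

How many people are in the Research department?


Scanning records for department = Research
  No matches found
Count: 0

ANSWER: 0


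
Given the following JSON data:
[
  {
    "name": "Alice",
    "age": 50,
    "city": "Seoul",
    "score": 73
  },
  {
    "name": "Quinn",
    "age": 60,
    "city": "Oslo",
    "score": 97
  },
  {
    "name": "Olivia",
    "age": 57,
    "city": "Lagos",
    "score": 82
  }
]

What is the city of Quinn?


Looking up record where name = Quinn
Record index: 1
Field 'city' = Oslo

ANSWER: Oslo


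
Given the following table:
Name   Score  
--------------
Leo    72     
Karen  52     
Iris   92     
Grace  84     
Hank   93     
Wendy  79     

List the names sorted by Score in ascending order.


Sorting by Score (ascending):
  Karen: 52
  Leo: 72
  Wendy: 79
  Grace: 84
  Iris: 92
  Hank: 93


ANSWER: Karen, Leo, Wendy, Grace, Iris, Hank


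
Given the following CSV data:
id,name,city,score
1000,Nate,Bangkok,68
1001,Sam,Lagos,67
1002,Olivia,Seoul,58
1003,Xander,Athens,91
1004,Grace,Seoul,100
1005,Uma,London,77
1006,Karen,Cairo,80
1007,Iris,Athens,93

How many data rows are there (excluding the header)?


Counting rows (excluding header):
Header: id,name,city,score
Data rows: 8

ANSWER: 8


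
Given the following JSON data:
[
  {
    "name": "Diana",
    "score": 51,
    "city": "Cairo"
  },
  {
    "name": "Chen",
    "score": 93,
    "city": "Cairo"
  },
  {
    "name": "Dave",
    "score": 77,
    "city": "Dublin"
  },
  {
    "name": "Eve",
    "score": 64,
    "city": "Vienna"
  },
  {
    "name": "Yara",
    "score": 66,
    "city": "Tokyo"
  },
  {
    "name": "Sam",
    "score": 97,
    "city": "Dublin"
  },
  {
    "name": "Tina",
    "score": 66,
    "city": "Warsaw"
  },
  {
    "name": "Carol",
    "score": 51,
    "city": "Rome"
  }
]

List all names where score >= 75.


Filtering records where score >= 75:
  Diana (score=51) -> no
  Chen (score=93) -> YES
  Dave (score=77) -> YES
  Eve (score=64) -> no
  Yara (score=66) -> no
  Sam (score=97) -> YES
  Tina (score=66) -> no
  Carol (score=51) -> no


ANSWER: Chen, Dave, Sam


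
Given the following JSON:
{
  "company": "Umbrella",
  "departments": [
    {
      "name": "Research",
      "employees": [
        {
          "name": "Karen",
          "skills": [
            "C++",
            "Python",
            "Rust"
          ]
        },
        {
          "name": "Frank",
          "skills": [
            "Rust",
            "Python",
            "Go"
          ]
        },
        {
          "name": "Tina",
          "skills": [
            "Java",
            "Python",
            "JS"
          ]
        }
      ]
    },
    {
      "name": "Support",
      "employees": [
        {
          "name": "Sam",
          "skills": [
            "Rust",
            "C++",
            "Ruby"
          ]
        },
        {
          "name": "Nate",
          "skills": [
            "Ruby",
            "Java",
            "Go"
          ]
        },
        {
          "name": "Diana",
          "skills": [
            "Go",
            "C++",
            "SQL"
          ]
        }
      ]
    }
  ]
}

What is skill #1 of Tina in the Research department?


Path: departments[0].employees[2].skills[0]
Value: Java

ANSWER: Java


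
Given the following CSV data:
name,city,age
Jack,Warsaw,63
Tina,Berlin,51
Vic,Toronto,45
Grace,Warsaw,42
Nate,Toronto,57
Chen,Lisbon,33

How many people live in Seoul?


Scanning city column for 'Seoul':
Total matches: 0

ANSWER: 0


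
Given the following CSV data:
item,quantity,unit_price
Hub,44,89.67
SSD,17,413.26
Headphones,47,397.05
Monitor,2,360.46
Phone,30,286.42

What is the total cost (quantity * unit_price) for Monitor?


Row: Monitor
quantity = 2
unit_price = 360.46
total = 2 * 360.46 = 720.92

ANSWER: 720.92


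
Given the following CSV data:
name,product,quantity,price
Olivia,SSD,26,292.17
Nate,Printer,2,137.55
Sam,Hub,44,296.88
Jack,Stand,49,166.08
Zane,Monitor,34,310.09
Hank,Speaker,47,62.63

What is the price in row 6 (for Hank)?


Row 6: Hank
Column 'price' = 62.63

ANSWER: 62.63


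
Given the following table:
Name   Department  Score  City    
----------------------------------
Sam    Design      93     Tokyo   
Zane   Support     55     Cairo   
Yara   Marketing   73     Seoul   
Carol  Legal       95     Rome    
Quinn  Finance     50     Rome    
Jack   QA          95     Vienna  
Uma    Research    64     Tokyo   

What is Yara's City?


Row 3: Yara
City = Seoul

ANSWER: Seoul


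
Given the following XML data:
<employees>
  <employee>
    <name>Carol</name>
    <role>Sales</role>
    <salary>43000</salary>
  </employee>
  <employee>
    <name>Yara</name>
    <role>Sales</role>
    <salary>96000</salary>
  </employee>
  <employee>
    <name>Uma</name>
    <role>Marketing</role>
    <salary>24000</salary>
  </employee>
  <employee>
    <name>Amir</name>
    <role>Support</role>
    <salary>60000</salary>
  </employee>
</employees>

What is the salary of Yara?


Searching for <employee> with <name>Yara</name>
Found at position 2
<salary>96000</salary>

ANSWER: 96000


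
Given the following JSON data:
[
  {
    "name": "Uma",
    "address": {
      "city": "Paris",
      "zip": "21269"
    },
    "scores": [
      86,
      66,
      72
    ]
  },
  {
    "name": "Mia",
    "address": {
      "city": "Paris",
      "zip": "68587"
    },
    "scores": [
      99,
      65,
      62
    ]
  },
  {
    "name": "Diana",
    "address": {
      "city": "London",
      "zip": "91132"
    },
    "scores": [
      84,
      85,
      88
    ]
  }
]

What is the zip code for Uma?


Path: records[0].address.zip
Value: 21269

ANSWER: 21269


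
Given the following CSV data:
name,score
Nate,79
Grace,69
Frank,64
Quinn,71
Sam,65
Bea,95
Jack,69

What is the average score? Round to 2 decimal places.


Scores: 79, 69, 64, 71, 65, 95, 69
Sum = 512
Count = 7
Average = 512 / 7 = 73.14

ANSWER: 73.14


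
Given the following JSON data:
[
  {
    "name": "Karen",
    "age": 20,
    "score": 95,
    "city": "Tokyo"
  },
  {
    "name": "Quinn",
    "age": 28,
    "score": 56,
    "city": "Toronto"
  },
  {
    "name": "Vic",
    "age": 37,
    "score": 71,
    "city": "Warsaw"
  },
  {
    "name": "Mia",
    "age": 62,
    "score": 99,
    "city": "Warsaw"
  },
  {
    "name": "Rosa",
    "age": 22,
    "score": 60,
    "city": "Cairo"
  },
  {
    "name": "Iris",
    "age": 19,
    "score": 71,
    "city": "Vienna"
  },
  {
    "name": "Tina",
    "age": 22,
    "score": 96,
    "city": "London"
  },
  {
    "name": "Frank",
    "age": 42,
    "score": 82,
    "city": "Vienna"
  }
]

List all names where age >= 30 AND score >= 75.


Checking both conditions:
  Karen (age=20, score=95) -> no
  Quinn (age=28, score=56) -> no
  Vic (age=37, score=71) -> no
  Mia (age=62, score=99) -> YES
  Rosa (age=22, score=60) -> no
  Iris (age=19, score=71) -> no
  Tina (age=22, score=96) -> no
  Frank (age=42, score=82) -> YES


ANSWER: Mia, Frank


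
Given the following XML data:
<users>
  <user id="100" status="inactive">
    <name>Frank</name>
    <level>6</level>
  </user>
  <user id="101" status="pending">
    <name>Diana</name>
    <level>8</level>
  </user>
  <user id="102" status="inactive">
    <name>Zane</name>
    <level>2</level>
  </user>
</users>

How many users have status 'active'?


Counting users with status='active':
Count: 0

ANSWER: 0


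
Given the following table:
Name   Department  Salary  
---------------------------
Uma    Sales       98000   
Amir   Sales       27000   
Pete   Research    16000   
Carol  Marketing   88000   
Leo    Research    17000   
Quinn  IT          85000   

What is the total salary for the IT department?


IT department members:
  Quinn: 85000
Total = 85000 = 85000

ANSWER: 85000


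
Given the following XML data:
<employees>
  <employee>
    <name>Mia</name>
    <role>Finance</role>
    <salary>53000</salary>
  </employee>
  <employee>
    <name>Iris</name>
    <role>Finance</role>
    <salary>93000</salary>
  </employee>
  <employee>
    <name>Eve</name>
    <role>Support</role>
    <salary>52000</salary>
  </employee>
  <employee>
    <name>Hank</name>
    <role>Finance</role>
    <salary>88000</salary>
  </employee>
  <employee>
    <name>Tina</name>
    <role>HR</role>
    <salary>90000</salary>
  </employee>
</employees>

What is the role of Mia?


Searching for <employee> with <name>Mia</name>
Found at position 1
<role>Finance</role>

ANSWER: Finance


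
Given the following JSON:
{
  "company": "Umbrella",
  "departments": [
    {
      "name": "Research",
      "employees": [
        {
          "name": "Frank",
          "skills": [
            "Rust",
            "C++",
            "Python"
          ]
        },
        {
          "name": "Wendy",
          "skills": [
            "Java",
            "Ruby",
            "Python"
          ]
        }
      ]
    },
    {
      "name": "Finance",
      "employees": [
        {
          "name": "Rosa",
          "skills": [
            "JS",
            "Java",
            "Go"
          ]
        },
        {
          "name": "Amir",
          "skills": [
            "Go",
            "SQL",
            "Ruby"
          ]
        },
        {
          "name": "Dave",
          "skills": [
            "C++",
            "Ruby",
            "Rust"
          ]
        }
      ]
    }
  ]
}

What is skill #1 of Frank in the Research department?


Path: departments[0].employees[0].skills[0]
Value: Rust

ANSWER: Rust


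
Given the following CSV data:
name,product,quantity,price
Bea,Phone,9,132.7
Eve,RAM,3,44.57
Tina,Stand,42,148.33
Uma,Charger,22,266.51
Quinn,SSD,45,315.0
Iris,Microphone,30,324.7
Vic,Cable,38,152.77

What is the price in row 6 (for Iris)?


Row 6: Iris
Column 'price' = 324.7

ANSWER: 324.7


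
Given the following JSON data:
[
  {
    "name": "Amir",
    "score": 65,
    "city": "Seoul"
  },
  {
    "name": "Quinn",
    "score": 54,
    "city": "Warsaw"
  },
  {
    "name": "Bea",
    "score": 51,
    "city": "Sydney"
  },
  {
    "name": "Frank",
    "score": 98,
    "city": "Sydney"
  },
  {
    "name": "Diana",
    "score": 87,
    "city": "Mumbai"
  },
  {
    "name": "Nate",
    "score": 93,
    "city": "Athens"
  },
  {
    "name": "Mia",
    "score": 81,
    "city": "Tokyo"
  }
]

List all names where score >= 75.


Filtering records where score >= 75:
  Amir (score=65) -> no
  Quinn (score=54) -> no
  Bea (score=51) -> no
  Frank (score=98) -> YES
  Diana (score=87) -> YES
  Nate (score=93) -> YES
  Mia (score=81) -> YES


ANSWER: Frank, Diana, Nate, Mia


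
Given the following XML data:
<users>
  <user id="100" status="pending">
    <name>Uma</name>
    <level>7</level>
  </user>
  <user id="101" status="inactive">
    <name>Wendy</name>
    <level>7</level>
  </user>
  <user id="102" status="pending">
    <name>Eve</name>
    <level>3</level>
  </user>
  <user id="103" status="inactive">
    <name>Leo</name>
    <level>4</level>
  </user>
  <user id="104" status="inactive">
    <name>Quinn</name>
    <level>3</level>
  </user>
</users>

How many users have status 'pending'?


Counting users with status='pending':
  Uma (id=100) -> MATCH
  Eve (id=102) -> MATCH
Count: 2

ANSWER: 2


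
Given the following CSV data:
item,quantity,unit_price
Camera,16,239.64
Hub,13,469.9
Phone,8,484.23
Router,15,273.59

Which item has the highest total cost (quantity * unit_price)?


Computing row totals:
  Camera: 3834.24
  Hub: 6108.7
  Phone: 3873.84
  Router: 4103.85
Maximum: Hub (6108.7)

ANSWER: Hub


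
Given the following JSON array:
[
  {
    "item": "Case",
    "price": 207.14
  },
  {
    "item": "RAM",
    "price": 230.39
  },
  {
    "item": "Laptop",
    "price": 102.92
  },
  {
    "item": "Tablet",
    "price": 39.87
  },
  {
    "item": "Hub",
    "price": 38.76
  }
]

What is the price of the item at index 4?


Array index 4 -> Hub
price = 38.76

ANSWER: 38.76


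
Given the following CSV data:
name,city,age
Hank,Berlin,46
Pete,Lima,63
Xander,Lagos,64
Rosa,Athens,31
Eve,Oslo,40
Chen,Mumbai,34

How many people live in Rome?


Scanning city column for 'Rome':
Total matches: 0

ANSWER: 0


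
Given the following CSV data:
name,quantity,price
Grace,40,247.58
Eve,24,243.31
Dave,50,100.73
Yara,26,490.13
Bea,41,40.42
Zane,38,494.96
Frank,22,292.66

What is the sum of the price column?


Values in 'price' column:
  Row 1: 247.58
  Row 2: 243.31
  Row 3: 100.73
  Row 4: 490.13
  Row 5: 40.42
  Row 6: 494.96
  Row 7: 292.66
Sum = 247.58 + 243.31 + 100.73 + 490.13 + 40.42 + 494.96 + 292.66 = 1909.79

ANSWER: 1909.79


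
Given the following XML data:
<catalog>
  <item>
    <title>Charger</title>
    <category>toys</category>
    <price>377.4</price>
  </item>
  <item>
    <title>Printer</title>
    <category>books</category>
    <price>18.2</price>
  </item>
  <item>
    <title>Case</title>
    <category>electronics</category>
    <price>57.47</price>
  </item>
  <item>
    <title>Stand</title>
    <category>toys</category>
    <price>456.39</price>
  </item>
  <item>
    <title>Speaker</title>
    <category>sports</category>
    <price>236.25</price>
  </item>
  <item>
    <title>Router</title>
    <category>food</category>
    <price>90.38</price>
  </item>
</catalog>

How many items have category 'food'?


Scanning <item> elements for <category>food</category>:
  Item 6: Router -> MATCH
Count: 1

ANSWER: 1


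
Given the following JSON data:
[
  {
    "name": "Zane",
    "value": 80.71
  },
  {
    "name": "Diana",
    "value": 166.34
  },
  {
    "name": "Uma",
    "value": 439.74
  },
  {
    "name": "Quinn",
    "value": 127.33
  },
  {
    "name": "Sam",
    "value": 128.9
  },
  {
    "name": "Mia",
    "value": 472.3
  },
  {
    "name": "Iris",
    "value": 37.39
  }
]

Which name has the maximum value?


Comparing values:
  Zane: 80.71
  Diana: 166.34
  Uma: 439.74
  Quinn: 127.33
  Sam: 128.9
  Mia: 472.3
  Iris: 37.39
Maximum: Mia (472.3)

ANSWER: Mia


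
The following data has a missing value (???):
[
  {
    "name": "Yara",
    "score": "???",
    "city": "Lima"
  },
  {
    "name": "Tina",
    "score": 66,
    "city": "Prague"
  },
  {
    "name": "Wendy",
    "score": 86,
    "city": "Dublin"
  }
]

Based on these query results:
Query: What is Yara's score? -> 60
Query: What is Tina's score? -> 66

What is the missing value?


The missing value is Yara's score
From query: Yara's score = 60

ANSWER: 60


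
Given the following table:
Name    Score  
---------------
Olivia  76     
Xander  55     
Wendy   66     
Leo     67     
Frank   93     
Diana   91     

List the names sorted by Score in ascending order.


Sorting by Score (ascending):
  Xander: 55
  Wendy: 66
  Leo: 67
  Olivia: 76
  Diana: 91
  Frank: 93


ANSWER: Xander, Wendy, Leo, Olivia, Diana, Frank


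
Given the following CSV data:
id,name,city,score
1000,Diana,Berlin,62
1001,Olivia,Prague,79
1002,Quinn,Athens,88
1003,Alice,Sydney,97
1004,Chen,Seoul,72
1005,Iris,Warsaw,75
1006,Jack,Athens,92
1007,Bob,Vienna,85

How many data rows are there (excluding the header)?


Counting rows (excluding header):
Header: id,name,city,score
Data rows: 8

ANSWER: 8


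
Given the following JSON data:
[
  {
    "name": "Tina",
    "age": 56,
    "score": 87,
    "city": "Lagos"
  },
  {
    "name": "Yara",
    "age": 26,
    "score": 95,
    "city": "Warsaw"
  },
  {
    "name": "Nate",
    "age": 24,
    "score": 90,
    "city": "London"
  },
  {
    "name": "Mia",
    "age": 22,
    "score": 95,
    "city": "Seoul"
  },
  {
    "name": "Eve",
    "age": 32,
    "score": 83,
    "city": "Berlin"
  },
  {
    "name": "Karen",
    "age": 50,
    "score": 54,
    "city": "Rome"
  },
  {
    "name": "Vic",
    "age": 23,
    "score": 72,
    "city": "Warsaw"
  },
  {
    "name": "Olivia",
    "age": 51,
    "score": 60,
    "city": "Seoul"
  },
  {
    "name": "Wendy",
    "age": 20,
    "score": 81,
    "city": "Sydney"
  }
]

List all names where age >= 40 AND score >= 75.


Checking both conditions:
  Tina (age=56, score=87) -> YES
  Yara (age=26, score=95) -> no
  Nate (age=24, score=90) -> no
  Mia (age=22, score=95) -> no
  Eve (age=32, score=83) -> no
  Karen (age=50, score=54) -> no
  Vic (age=23, score=72) -> no
  Olivia (age=51, score=60) -> no
  Wendy (age=20, score=81) -> no


ANSWER: Tina


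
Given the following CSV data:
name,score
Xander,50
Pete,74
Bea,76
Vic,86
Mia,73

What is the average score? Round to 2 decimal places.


Scores: 50, 74, 76, 86, 73
Sum = 359
Count = 5
Average = 359 / 5 = 71.80

ANSWER: 71.80


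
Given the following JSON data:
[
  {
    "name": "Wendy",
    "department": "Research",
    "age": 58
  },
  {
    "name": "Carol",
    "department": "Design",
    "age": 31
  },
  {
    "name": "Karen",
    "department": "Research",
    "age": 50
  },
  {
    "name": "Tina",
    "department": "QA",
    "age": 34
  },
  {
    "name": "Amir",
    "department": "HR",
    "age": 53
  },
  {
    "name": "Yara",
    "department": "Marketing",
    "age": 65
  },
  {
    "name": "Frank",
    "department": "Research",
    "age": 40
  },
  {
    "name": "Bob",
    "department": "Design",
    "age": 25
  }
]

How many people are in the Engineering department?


Scanning records for department = Engineering
  No matches found
Count: 0

ANSWER: 0


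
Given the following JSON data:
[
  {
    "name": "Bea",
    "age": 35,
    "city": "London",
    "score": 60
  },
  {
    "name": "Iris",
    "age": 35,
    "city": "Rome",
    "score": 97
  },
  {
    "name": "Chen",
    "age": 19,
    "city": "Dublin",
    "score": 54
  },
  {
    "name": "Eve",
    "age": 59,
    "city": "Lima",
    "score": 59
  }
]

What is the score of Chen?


Looking up record where name = Chen
Record index: 2
Field 'score' = 54

ANSWER: 54


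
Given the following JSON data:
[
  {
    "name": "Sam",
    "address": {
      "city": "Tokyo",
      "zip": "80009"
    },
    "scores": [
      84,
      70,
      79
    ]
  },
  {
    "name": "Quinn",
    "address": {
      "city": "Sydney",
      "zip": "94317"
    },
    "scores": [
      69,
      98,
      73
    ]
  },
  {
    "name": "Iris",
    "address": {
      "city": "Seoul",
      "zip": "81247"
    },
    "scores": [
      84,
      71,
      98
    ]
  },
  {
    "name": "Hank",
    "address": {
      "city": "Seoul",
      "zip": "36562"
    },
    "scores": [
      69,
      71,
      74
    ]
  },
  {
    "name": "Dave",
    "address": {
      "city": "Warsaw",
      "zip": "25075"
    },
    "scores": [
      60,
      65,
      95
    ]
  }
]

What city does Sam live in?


Path: records[0].address.city
Value: Tokyo

ANSWER: Tokyo


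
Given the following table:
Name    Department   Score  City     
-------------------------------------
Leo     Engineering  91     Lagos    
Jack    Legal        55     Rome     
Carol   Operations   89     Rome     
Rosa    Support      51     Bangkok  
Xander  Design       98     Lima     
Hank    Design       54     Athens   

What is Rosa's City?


Row 4: Rosa
City = Bangkok

ANSWER: Bangkok


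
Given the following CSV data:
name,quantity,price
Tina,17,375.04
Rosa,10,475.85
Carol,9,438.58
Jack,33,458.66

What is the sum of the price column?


Values in 'price' column:
  Row 1: 375.04
  Row 2: 475.85
  Row 3: 438.58
  Row 4: 458.66
Sum = 375.04 + 475.85 + 438.58 + 458.66 = 1748.13

ANSWER: 1748.13


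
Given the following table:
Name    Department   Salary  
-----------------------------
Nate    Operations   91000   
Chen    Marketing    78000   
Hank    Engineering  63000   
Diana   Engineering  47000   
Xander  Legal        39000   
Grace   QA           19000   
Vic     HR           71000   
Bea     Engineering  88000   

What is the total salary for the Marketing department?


Marketing department members:
  Chen: 78000
Total = 78000 = 78000

ANSWER: 78000


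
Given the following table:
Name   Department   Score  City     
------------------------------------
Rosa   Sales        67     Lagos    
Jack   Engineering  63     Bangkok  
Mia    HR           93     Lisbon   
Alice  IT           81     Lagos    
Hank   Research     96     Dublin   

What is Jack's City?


Row 2: Jack
City = Bangkok

ANSWER: Bangkok


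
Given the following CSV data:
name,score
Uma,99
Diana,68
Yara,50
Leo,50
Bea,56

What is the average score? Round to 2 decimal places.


Scores: 99, 68, 50, 50, 56
Sum = 323
Count = 5
Average = 323 / 5 = 64.60

ANSWER: 64.60


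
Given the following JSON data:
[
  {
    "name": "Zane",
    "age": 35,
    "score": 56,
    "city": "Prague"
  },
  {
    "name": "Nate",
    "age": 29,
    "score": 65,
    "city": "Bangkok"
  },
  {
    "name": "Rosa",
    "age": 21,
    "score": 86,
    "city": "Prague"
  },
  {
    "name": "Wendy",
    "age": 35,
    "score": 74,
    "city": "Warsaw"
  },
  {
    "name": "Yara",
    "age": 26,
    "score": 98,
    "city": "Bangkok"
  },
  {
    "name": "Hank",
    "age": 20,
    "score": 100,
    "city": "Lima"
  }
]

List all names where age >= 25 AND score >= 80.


Checking both conditions:
  Zane (age=35, score=56) -> no
  Nate (age=29, score=65) -> no
  Rosa (age=21, score=86) -> no
  Wendy (age=35, score=74) -> no
  Yara (age=26, score=98) -> YES
  Hank (age=20, score=100) -> no


ANSWER: Yara


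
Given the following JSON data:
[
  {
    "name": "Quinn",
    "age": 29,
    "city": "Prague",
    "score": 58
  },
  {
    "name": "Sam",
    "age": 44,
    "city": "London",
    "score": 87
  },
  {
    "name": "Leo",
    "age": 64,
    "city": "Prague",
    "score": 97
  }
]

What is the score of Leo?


Looking up record where name = Leo
Record index: 2
Field 'score' = 97

ANSWER: 97


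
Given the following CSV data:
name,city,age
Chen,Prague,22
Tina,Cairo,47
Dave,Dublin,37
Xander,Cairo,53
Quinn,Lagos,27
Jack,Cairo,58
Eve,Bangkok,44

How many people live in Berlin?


Scanning city column for 'Berlin':
Total matches: 0

ANSWER: 0


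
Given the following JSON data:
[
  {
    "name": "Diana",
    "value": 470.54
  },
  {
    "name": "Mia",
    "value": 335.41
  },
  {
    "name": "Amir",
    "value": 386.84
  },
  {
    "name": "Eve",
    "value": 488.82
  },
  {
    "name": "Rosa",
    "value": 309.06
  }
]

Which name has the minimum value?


Comparing values:
  Diana: 470.54
  Mia: 335.41
  Amir: 386.84
  Eve: 488.82
  Rosa: 309.06
Minimum: Rosa (309.06)

ANSWER: Rosa


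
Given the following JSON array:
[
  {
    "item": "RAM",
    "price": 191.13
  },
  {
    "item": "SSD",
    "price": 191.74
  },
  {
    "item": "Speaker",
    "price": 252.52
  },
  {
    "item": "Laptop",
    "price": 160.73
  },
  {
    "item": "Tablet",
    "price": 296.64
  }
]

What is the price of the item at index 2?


Array index 2 -> Speaker
price = 252.52

ANSWER: 252.52


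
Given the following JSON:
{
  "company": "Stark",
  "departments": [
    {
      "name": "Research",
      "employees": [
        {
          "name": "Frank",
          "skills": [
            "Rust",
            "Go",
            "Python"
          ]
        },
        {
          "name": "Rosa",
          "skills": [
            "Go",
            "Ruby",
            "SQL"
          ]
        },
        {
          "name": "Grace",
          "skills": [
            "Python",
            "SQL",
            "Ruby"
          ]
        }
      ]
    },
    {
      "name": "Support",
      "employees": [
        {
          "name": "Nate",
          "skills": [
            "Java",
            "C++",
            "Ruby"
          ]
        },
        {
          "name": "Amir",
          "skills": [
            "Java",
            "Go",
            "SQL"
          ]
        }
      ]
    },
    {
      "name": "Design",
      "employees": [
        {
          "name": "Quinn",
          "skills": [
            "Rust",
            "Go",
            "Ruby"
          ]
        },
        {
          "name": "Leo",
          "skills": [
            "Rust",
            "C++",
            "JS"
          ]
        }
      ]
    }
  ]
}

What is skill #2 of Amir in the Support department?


Path: departments[1].employees[1].skills[1]
Value: Go

ANSWER: Go


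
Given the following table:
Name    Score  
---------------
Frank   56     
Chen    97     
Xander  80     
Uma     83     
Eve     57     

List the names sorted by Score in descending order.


Sorting by Score (descending):
  Chen: 97
  Uma: 83
  Xander: 80
  Eve: 57
  Frank: 56


ANSWER: Chen, Uma, Xander, Eve, Frank


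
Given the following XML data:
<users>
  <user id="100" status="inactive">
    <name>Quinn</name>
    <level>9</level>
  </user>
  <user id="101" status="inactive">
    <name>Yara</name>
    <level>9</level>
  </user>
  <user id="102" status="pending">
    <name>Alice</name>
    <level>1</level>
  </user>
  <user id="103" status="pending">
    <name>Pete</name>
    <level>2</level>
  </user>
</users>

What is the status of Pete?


Finding user with name = Pete
user id="103" status="pending"

ANSWER: pending


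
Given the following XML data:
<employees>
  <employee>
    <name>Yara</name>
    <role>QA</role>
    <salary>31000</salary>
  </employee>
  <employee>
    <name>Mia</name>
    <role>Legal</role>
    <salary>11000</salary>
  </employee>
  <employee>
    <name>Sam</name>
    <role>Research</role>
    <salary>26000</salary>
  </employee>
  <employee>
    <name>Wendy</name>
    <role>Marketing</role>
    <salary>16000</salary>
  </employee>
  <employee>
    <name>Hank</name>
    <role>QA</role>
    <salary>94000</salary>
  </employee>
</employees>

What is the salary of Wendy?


Searching for <employee> with <name>Wendy</name>
Found at position 4
<salary>16000</salary>

ANSWER: 16000


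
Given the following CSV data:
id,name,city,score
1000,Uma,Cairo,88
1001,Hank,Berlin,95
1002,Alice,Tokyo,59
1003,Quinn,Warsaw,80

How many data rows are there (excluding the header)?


Counting rows (excluding header):
Header: id,name,city,score
Data rows: 4

ANSWER: 4


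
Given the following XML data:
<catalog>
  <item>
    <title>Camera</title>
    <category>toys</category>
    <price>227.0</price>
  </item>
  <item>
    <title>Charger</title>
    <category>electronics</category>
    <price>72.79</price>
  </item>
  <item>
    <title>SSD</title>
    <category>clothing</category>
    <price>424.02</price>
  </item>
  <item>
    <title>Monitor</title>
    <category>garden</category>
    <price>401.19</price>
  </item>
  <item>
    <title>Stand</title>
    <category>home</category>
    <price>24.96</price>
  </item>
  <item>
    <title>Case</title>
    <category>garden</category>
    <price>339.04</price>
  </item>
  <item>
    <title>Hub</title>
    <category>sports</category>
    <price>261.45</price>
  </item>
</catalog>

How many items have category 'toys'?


Scanning <item> elements for <category>toys</category>:
  Item 1: Camera -> MATCH
Count: 1

ANSWER: 1


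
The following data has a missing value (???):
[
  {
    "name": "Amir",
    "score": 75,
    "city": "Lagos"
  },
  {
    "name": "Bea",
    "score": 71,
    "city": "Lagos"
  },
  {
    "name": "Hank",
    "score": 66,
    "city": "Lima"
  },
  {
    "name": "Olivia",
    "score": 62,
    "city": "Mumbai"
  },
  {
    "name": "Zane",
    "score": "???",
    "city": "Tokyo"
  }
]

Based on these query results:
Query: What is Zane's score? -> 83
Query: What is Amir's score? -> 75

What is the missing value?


The missing value is Zane's score
From query: Zane's score = 83

ANSWER: 83
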